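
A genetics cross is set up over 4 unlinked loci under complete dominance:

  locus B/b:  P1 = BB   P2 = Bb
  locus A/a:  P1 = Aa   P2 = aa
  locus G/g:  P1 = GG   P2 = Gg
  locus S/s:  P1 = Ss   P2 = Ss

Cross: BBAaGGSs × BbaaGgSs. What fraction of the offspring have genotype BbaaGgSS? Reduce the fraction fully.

P(BbaaGgSS) = 1/32

BBAaGGSs gametes: BAGS×4, BAGs×4, BaGS×4, BaGs×4
BbaaGgSs gametes: BaGS×2, BaGs×2, BagS×2, Bags×2, baGS×2, baGs×2, bagS×2, bags×2
BBAaGGSs×BbaaGgSs grid (16·16=256): BBAaGGSS=8 BBAaGGSs=16 BBAaGGss=8 BBAaGgSS=8 BBAaGgSs=16 BBAaGgss=8 BBaaGGSS=8 BBaaGGSs=16 BBaaGGss=8 BBaaGgSS=8 BBaaGgSs=16 BBaaGgss=8 BbAaGGSS=8 BbAaGGSs=16 BbAaGGss=8 BbAaGgSS=8 BbAaGgSs=16 BbAaGgss=8 BbaaGGSS=8 BbaaGGSs=16 BbaaGGss=8 BbaaGgSS=8 BbaaGgSs=16 BbaaGgss=8
BbaaGgSS hits 8/256; gcd=8; 8÷8/256÷8 = 1/32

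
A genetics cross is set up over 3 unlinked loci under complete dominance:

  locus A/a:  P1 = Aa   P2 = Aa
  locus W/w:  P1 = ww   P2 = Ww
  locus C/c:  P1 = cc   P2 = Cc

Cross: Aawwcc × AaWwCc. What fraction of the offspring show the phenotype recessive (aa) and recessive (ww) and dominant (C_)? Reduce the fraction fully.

P(aa ww C_) = 1/16

Aawwcc gametes: Awc×4, awc×4
AaWwCc gametes: AWC×1, AWc×1, AwC×1, Awc×1, aWC×1, aWc×1, awC×1, awc×1
Aawwcc×AaWwCc grid (8·8=64): AAWwCc=4 AAWwcc=4 AAwwCc=4 AAwwcc=4 AaWwCc=8 AaWwcc=8 AawwCc=8 Aawwcc=8 aaWwCc=4 aaWwcc=4 aawwCc=4 aawwcc=4
aa ww C_ hits 4/64; gcd=4; 4÷4/64÷4 = 1/16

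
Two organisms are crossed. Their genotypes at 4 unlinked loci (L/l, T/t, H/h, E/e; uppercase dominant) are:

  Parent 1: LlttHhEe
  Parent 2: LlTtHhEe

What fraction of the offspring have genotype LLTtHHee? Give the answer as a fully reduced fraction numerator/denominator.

LlttHhEe gametes: LtHE×2, LtHe×2, LthE×2, Lthe×2, ltHE×2, ltHe×2, lthE×2, lthe×2
LlTtHhEe gametes: LTHE×1, LTHe×1, LThE×1, LThe×1, LtHE×1, LtHe×1, LthE×1, Lthe×1, lTHE×1, lTHe×1, lThE×1, lThe×1, ltHE×1, ltHe×1, lthE×1, lthe×1
LlttHhEe×LlTtHhEe grid (16·16=256): LLTtHHEE=2 LLTtHHEe=4 LLTtHHee=2 LLTtHhEE=4 LLTtHhEe=8 LLTtHhee=4 LLTthhEE=2 LLTthhEe=4 LLTthhee=2 LLttHHEE=2 LLttHHEe=4 LLttHHee=2 LLttHhEE=4 LLttHhEe=8 LLttHhee=4 LLtthhEE=2 LLtthhEe=4 LLtthhee=2 LlTtHHEE=4 LlTtHHEe=8 LlTtHHee=4 LlTtHhEE=8 LlTtHhEe=16 LlTtHhee=8 LlTthhEE=4 LlTthhEe=8 LlTthhee=4 LlttHHEE=4 LlttHHEe=8 LlttHHee=4 LlttHhEE=8 LlttHhEe=16 LlttHhee=8 LltthhEE=4 LltthhEe=8 Lltthhee=4 llTtHHEE=2 llTtHHEe=4 llTtHHee=2 llTtHhEE=4 llTtHhEe=8 llTtHhee=4 llTthhEE=2 llTthhEe=4 llTthhee=2 llttHHEE=2 llttHHEe=4 llttHHee=2 llttHhEE=4 llttHhEe=8 llttHhee=4 lltthhEE=2 lltthhEe=4 lltthhee=2
LLTtHHee hits 2/256; gcd=2; 2÷2/256÷2 = 1/128

P(LLTtHHee) = 1/128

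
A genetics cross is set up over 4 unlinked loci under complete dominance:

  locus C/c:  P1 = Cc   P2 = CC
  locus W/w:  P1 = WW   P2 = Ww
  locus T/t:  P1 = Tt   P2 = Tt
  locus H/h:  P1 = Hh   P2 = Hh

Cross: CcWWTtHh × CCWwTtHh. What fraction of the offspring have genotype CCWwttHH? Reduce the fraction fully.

P(CCWwttHH) = 1/64

CcWWTtHh gametes: CWTH×2, CWTh×2, CWtH×2, CWth×2, cWTH×2, cWTh×2, cWtH×2, cWth×2
CCWwTtHh gametes: CWTH×2, CWTh×2, CWtH×2, CWth×2, CwTH×2, CwTh×2, CwtH×2, Cwth×2
CcWWTtHh×CCWwTtHh grid (16·16=256): CCWWTTHH=4 CCWWTTHh=8 CCWWTThh=4 CCWWTtHH=8 CCWWTtHh=16 CCWWTthh=8 CCWWttHH=4 CCWWttHh=8 CCWWtthh=4 CCWwTTHH=4 CCWwTTHh=8 CCWwTThh=4 CCWwTtHH=8 CCWwTtHh=16 CCWwTthh=8 CCWwttHH=4 CCWwttHh=8 CCWwtthh=4 CcWWTTHH=4 CcWWTTHh=8 CcWWTThh=4 CcWWTtHH=8 CcWWTtHh=16 CcWWTthh=8 CcWWttHH=4 CcWWttHh=8 CcWWtthh=4 CcWwTTHH=4 CcWwTTHh=8 CcWwTThh=4 CcWwTtHH=8 CcWwTtHh=16 CcWwTthh=8 CcWwttHH=4 CcWwttHh=8 CcWwtthh=4
CCWwttHH hits 4/256; gcd=4; 4÷4/256÷4 = 1/64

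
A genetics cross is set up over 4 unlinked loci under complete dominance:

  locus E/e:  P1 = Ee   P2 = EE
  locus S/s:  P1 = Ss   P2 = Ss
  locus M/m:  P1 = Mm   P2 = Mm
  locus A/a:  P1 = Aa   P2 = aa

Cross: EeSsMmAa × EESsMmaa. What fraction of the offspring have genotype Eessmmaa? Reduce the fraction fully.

EeSsMmAa gametes: ESMA×1, ESMa×1, ESmA×1, ESma×1, EsMA×1, EsMa×1, EsmA×1, Esma×1, eSMA×1, eSMa×1, eSmA×1, eSma×1, esMA×1, esMa×1, esmA×1, esma×1
EESsMmaa gametes: ESMa×4, ESma×4, EsMa×4, Esma×4
EeSsMmAa×EESsMmaa grid (16·16=256): EESSMMAa=4 EESSMMaa=4 EESSMmAa=8 EESSMmaa=8 EESSmmAa=4 EESSmmaa=4 EESsMMAa=8 EESsMMaa=8 EESsMmAa=16 EESsMmaa=16 EESsmmAa=8 EESsmmaa=8 EEssMMAa=4 EEssMMaa=4 EEssMmAa=8 EEssMmaa=8 EEssmmAa=4 EEssmmaa=4 EeSSMMAa=4 EeSSMMaa=4 EeSSMmAa=8 EeSSMmaa=8 EeSSmmAa=4 EeSSmmaa=4 EeSsMMAa=8 EeSsMMaa=8 EeSsMmAa=16 EeSsMmaa=16 EeSsmmAa=8 EeSsmmaa=8 EessMMAa=4 EessMMaa=4 EessMmAa=8 EessMmaa=8 EessmmAa=4 Eessmmaa=4
Eessmmaa hits 4/256; gcd=4; 4÷4/256÷4 = 1/64

P(Eessmmaa) = 1/64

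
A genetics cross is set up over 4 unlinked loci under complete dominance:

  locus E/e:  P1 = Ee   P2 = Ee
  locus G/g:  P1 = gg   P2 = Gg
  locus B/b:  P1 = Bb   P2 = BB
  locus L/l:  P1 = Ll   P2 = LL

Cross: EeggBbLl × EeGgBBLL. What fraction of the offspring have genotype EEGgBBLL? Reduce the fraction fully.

P(EEGgBBLL) = 1/32

EeggBbLl gametes: EgBL×2, EgBl×2, EgbL×2, Egbl×2, egBL×2, egBl×2, egbL×2, egbl×2
EeGgBBLL gametes: EGBL×4, EgBL×4, eGBL×4, egBL×4
EeggBbLl×EeGgBBLL grid (16·16=256): EEGgBBLL=8 EEGgBBLl=8 EEGgBbLL=8 EEGgBbLl=8 EEggBBLL=8 EEggBBLl=8 EEggBbLL=8 EEggBbLl=8 EeGgBBLL=16 EeGgBBLl=16 EeGgBbLL=16 EeGgBbLl=16 EeggBBLL=16 EeggBBLl=16 EeggBbLL=16 EeggBbLl=16 eeGgBBLL=8 eeGgBBLl=8 eeGgBbLL=8 eeGgBbLl=8 eeggBBLL=8 eeggBBLl=8 eeggBbLL=8 eeggBbLl=8
EEGgBBLL hits 8/256; gcd=8; 8÷8/256÷8 = 1/32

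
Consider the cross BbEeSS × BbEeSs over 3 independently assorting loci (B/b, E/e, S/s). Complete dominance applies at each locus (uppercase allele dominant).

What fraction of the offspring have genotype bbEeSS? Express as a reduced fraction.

BbEeSS gametes: BES×2, BeS×2, bES×2, beS×2
BbEeSs gametes: BES×1, BEs×1, BeS×1, Bes×1, bES×1, bEs×1, beS×1, bes×1
BbEeSS×BbEeSs grid (8·8=64): BBEESS=2 BBEESs=2 BBEeSS=4 BBEeSs=4 BBeeSS=2 BBeeSs=2 BbEESS=4 BbEESs=4 BbEeSS=8 BbEeSs=8 BbeeSS=4 BbeeSs=4 bbEESS=2 bbEESs=2 bbEeSS=4 bbEeSs=4 bbeeSS=2 bbeeSs=2
bbEeSS hits 4/64; gcd=4; 4÷4/64÷4 = 1/16

P(bbEeSS) = 1/16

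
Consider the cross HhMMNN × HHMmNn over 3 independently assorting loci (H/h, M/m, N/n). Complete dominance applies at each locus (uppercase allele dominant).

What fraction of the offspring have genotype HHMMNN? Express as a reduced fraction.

P(HHMMNN) = 1/8

HhMMNN gametes: HMN×4, hMN×4
HHMmNn gametes: HMN×2, HMn×2, HmN×2, Hmn×2
HhMMNN×HHMmNn grid (8·8=64): HHMMNN=8 HHMMNn=8 HHMmNN=8 HHMmNn=8 HhMMNN=8 HhMMNn=8 HhMmNN=8 HhMmNn=8
HHMMNN hits 8/64; gcd=8; 8÷8/64÷8 = 1/8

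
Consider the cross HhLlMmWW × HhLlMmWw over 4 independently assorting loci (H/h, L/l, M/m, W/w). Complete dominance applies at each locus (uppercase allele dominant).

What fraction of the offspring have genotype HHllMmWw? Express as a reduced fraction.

HhLlMmWW gametes: HLMW×2, HLmW×2, HlMW×2, HlmW×2, hLMW×2, hLmW×2, hlMW×2, hlmW×2
HhLlMmWw gametes: HLMW×1, HLMw×1, HLmW×1, HLmw×1, HlMW×1, HlMw×1, HlmW×1, Hlmw×1, hLMW×1, hLMw×1, hLmW×1, hLmw×1, hlMW×1, hlMw×1, hlmW×1, hlmw×1
HhLlMmWW×HhLlMmWw grid (16·16=256): HHLLMMWW=2 HHLLMMWw=2 HHLLMmWW=4 HHLLMmWw=4 HHLLmmWW=2 HHLLmmWw=2 HHLlMMWW=4 HHLlMMWw=4 HHLlMmWW=8 HHLlMmWw=8 HHLlmmWW=4 HHLlmmWw=4 HHllMMWW=2 HHllMMWw=2 HHllMmWW=4 HHllMmWw=4 HHllmmWW=2 HHllmmWw=2 HhLLMMWW=4 HhLLMMWw=4 HhLLMmWW=8 HhLLMmWw=8 HhLLmmWW=4 HhLLmmWw=4 HhLlMMWW=8 HhLlMMWw=8 HhLlMmWW=16 HhLlMmWw=16 HhLlmmWW=8 HhLlmmWw=8 HhllMMWW=4 HhllMMWw=4 HhllMmWW=8 HhllMmWw=8 HhllmmWW=4 HhllmmWw=4 hhLLMMWW=2 hhLLMMWw=2 hhLLMmWW=4 hhLLMmWw=4 hhLLmmWW=2 hhLLmmWw=2 hhLlMMWW=4 hhLlMMWw=4 hhLlMmWW=8 hhLlMmWw=8 hhLlmmWW=4 hhLlmmWw=4 hhllMMWW=2 hhllMMWw=2 hhllMmWW=4 hhllMmWw=4 hhllmmWW=2 hhllmmWw=2
HHllMmWw hits 4/256; gcd=4; 4÷4/256÷4 = 1/64

P(HHllMmWw) = 1/64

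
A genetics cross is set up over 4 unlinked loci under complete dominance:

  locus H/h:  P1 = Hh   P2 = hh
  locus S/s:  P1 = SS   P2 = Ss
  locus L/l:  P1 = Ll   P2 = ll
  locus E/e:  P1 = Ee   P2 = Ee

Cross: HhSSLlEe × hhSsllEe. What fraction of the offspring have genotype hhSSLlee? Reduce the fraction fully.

HhSSLlEe gametes: HSLE×2, HSLe×2, HSlE×2, HSle×2, hSLE×2, hSLe×2, hSlE×2, hSle×2
hhSsllEe gametes: hSlE×4, hSle×4, hslE×4, hsle×4
HhSSLlEe×hhSsllEe grid (16·16=256): HhSSLlEE=8 HhSSLlEe=16 HhSSLlee=8 HhSSllEE=8 HhSSllEe=16 HhSSllee=8 HhSsLlEE=8 HhSsLlEe=16 HhSsLlee=8 HhSsllEE=8 HhSsllEe=16 HhSsllee=8 hhSSLlEE=8 hhSSLlEe=16 hhSSLlee=8 hhSSllEE=8 hhSSllEe=16 hhSSllee=8 hhSsLlEE=8 hhSsLlEe=16 hhSsLlee=8 hhSsllEE=8 hhSsllEe=16 hhSsllee=8
hhSSLlee hits 8/256; gcd=8; 8÷8/256÷8 = 1/32

P(hhSSLlee) = 1/32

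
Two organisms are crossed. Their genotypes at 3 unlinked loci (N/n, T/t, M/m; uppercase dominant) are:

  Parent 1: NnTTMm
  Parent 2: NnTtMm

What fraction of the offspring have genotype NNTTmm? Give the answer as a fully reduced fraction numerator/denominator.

NnTTMm gametes: NTM×2, NTm×2, nTM×2, nTm×2
NnTtMm gametes: NTM×1, NTm×1, NtM×1, Ntm×1, nTM×1, nTm×1, ntM×1, ntm×1
NnTTMm×NnTtMm grid (8·8=64): NNTTMM=2 NNTTMm=4 NNTTmm=2 NNTtMM=2 NNTtMm=4 NNTtmm=2 NnTTMM=4 NnTTMm=8 NnTTmm=4 NnTtMM=4 NnTtMm=8 NnTtmm=4 nnTTMM=2 nnTTMm=4 nnTTmm=2 nnTtMM=2 nnTtMm=4 nnTtmm=2
NNTTmm hits 2/64; gcd=2; 2÷2/64÷2 = 1/32

P(NNTTmm) = 1/32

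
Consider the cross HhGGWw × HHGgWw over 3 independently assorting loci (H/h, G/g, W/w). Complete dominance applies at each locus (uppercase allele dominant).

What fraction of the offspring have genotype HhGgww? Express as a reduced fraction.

HhGGWw gametes: HGW×2, HGw×2, hGW×2, hGw×2
HHGgWw gametes: HGW×2, HGw×2, HgW×2, Hgw×2
HhGGWw×HHGgWw grid (8·8=64): HHGGWW=4 HHGGWw=8 HHGGww=4 HHGgWW=4 HHGgWw=8 HHGgww=4 HhGGWW=4 HhGGWw=8 HhGGww=4 HhGgWW=4 HhGgWw=8 HhGgww=4
HhGgww hits 4/64; gcd=4; 4÷4/64÷4 = 1/16

P(HhGgww) = 1/16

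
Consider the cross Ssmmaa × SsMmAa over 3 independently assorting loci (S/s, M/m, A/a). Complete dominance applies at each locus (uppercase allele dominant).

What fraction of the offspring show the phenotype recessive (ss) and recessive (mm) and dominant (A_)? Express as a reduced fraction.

P(ss mm A_) = 1/16

Ssmmaa gametes: Sma×4, sma×4
SsMmAa gametes: SMA×1, SMa×1, SmA×1, Sma×1, sMA×1, sMa×1, smA×1, sma×1
Ssmmaa×SsMmAa grid (8·8=64): SSMmAa=4 SSMmaa=4 SSmmAa=4 SSmmaa=4 SsMmAa=8 SsMmaa=8 SsmmAa=8 Ssmmaa=8 ssMmAa=4 ssMmaa=4 ssmmAa=4 ssmmaa=4
ss mm A_ hits 4/64; gcd=4; 4÷4/64÷4 = 1/16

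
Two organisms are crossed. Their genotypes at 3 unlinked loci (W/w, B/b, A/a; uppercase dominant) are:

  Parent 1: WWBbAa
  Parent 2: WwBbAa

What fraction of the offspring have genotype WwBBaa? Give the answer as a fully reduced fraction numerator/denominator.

WWBbAa gametes: WBA×2, WBa×2, WbA×2, Wba×2
WwBbAa gametes: WBA×1, WBa×1, WbA×1, Wba×1, wBA×1, wBa×1, wbA×1, wba×1
WWBbAa×WwBbAa grid (8·8=64): WWBBAA=2 WWBBAa=4 WWBBaa=2 WWBbAA=4 WWBbAa=8 WWBbaa=4 WWbbAA=2 WWbbAa=4 WWbbaa=2 WwBBAA=2 WwBBAa=4 WwBBaa=2 WwBbAA=4 WwBbAa=8 WwBbaa=4 WwbbAA=2 WwbbAa=4 Wwbbaa=2
WwBBaa hits 2/64; gcd=2; 2÷2/64÷2 = 1/32

P(WwBBaa) = 1/32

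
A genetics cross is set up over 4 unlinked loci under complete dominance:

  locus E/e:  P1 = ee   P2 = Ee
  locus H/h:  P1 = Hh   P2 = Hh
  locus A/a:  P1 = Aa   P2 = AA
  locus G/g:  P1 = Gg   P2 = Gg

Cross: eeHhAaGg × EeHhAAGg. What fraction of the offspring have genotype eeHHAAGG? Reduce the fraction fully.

eeHhAaGg gametes: eHAG×2, eHAg×2, eHaG×2, eHag×2, ehAG×2, ehAg×2, ehaG×2, ehag×2
EeHhAAGg gametes: EHAG×2, EHAg×2, EhAG×2, EhAg×2, eHAG×2, eHAg×2, ehAG×2, ehAg×2
eeHhAaGg×EeHhAAGg grid (16·16=256): EeHHAAGG=4 EeHHAAGg=8 EeHHAAgg=4 EeHHAaGG=4 EeHHAaGg=8 EeHHAagg=4 EeHhAAGG=8 EeHhAAGg=16 EeHhAAgg=8 EeHhAaGG=8 EeHhAaGg=16 EeHhAagg=8 EehhAAGG=4 EehhAAGg=8 EehhAAgg=4 EehhAaGG=4 EehhAaGg=8 EehhAagg=4 eeHHAAGG=4 eeHHAAGg=8 eeHHAAgg=4 eeHHAaGG=4 eeHHAaGg=8 eeHHAagg=4 eeHhAAGG=8 eeHhAAGg=16 eeHhAAgg=8 eeHhAaGG=8 eeHhAaGg=16 eeHhAagg=8 eehhAAGG=4 eehhAAGg=8 eehhAAgg=4 eehhAaGG=4 eehhAaGg=8 eehhAagg=4
eeHHAAGG hits 4/256; gcd=4; 4÷4/256÷4 = 1/64

P(eeHHAAGG) = 1/64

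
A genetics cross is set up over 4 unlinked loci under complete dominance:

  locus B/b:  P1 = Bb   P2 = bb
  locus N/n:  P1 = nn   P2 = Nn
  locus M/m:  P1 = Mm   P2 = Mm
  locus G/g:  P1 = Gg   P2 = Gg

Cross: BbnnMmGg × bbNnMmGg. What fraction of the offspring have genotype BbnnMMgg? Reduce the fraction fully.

P(BbnnMMgg) = 1/64

BbnnMmGg gametes: BnMG×2, BnMg×2, BnmG×2, Bnmg×2, bnMG×2, bnMg×2, bnmG×2, bnmg×2
bbNnMmGg gametes: bNMG×2, bNMg×2, bNmG×2, bNmg×2, bnMG×2, bnMg×2, bnmG×2, bnmg×2
BbnnMmGg×bbNnMmGg grid (16·16=256): BbNnMMGG=4 BbNnMMGg=8 BbNnMMgg=4 BbNnMmGG=8 BbNnMmGg=16 BbNnMmgg=8 BbNnmmGG=4 BbNnmmGg=8 BbNnmmgg=4 BbnnMMGG=4 BbnnMMGg=8 BbnnMMgg=4 BbnnMmGG=8 BbnnMmGg=16 BbnnMmgg=8 BbnnmmGG=4 BbnnmmGg=8 Bbnnmmgg=4 bbNnMMGG=4 bbNnMMGg=8 bbNnMMgg=4 bbNnMmGG=8 bbNnMmGg=16 bbNnMmgg=8 bbNnmmGG=4 bbNnmmGg=8 bbNnmmgg=4 bbnnMMGG=4 bbnnMMGg=8 bbnnMMgg=4 bbnnMmGG=8 bbnnMmGg=16 bbnnMmgg=8 bbnnmmGG=4 bbnnmmGg=8 bbnnmmgg=4
BbnnMMgg hits 4/256; gcd=4; 4÷4/256÷4 = 1/64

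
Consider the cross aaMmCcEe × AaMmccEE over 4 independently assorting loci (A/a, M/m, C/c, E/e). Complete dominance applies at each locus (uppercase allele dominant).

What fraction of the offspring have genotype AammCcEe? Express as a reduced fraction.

aaMmCcEe gametes: aMCE×2, aMCe×2, aMcE×2, aMce×2, amCE×2, amCe×2, amcE×2, amce×2
AaMmccEE gametes: AMcE×4, AmcE×4, aMcE×4, amcE×4
aaMmCcEe×AaMmccEE grid (16·16=256): AaMMCcEE=8 AaMMCcEe=8 AaMMccEE=8 AaMMccEe=8 AaMmCcEE=16 AaMmCcEe=16 AaMmccEE=16 AaMmccEe=16 AammCcEE=8 AammCcEe=8 AammccEE=8 AammccEe=8 aaMMCcEE=8 aaMMCcEe=8 aaMMccEE=8 aaMMccEe=8 aaMmCcEE=16 aaMmCcEe=16 aaMmccEE=16 aaMmccEe=16 aammCcEE=8 aammCcEe=8 aammccEE=8 aammccEe=8
AammCcEe hits 8/256; gcd=8; 8÷8/256÷8 = 1/32

P(AammCcEe) = 1/32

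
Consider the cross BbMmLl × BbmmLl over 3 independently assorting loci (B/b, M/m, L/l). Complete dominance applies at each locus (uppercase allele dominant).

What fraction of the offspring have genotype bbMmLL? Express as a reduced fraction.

P(bbMmLL) = 1/32

BbMmLl gametes: BML×1, BMl×1, BmL×1, Bml×1, bML×1, bMl×1, bmL×1, bml×1
BbmmLl gametes: BmL×2, Bml×2, bmL×2, bml×2
BbMmLl×BbmmLl grid (8·8=64): BBMmLL=2 BBMmLl=4 BBMmll=2 BBmmLL=2 BBmmLl=4 BBmmll=2 BbMmLL=4 BbMmLl=8 BbMmll=4 BbmmLL=4 BbmmLl=8 Bbmmll=4 bbMmLL=2 bbMmLl=4 bbMmll=2 bbmmLL=2 bbmmLl=4 bbmmll=2
bbMmLL hits 2/64; gcd=2; 2÷2/64÷2 = 1/32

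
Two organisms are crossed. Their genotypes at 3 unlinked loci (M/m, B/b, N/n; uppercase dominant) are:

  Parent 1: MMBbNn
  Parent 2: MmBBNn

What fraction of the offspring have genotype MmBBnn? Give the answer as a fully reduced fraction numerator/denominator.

MMBbNn gametes: MBN×2, MBn×2, MbN×2, Mbn×2
MmBBNn gametes: MBN×2, MBn×2, mBN×2, mBn×2
MMBbNn×MmBBNn grid (8·8=64): MMBBNN=4 MMBBNn=8 MMBBnn=4 MMBbNN=4 MMBbNn=8 MMBbnn=4 MmBBNN=4 MmBBNn=8 MmBBnn=4 MmBbNN=4 MmBbNn=8 MmBbnn=4
MmBBnn hits 4/64; gcd=4; 4÷4/64÷4 = 1/16

P(MmBBnn) = 1/16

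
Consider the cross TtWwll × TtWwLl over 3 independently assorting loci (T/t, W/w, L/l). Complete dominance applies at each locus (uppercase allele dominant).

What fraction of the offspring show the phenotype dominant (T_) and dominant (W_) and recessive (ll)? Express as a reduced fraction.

P(T_ W_ ll) = 9/32

TtWwll gametes: TWl×2, Twl×2, tWl×2, twl×2
TtWwLl gametes: TWL×1, TWl×1, TwL×1, Twl×1, tWL×1, tWl×1, twL×1, twl×1
TtWwll×TtWwLl grid (8·8=64): TTWWLl=2 TTWWll=2 TTWwLl=4 TTWwll=4 TTwwLl=2 TTwwll=2 TtWWLl=4 TtWWll=4 TtWwLl=8 TtWwll=8 TtwwLl=4 Ttwwll=4 ttWWLl=2 ttWWll=2 ttWwLl=4 ttWwll=4 ttwwLl=2 ttwwll=2
T_ W_ ll hits 18/64; gcd=2; 18÷2/64÷2 = 9/32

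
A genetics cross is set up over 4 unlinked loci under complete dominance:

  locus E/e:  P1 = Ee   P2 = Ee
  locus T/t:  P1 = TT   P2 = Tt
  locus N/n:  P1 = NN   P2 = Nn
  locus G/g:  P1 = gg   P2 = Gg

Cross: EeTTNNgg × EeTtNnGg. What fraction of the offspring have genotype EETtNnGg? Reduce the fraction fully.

EeTTNNgg gametes: ETNg×8, eTNg×8
EeTtNnGg gametes: ETNG×1, ETNg×1, ETnG×1, ETng×1, EtNG×1, EtNg×1, EtnG×1, Etng×1, eTNG×1, eTNg×1, eTnG×1, eTng×1, etNG×1, etNg×1, etnG×1, etng×1
EeTTNNgg×EeTtNnGg grid (16·16=256): EETTNNGg=8 EETTNNgg=8 EETTNnGg=8 EETTNngg=8 EETtNNGg=8 EETtNNgg=8 EETtNnGg=8 EETtNngg=8 EeTTNNGg=16 EeTTNNgg=16 EeTTNnGg=16 EeTTNngg=16 EeTtNNGg=16 EeTtNNgg=16 EeTtNnGg=16 EeTtNngg=16 eeTTNNGg=8 eeTTNNgg=8 eeTTNnGg=8 eeTTNngg=8 eeTtNNGg=8 eeTtNNgg=8 eeTtNnGg=8 eeTtNngg=8
EETtNnGg hits 8/256; gcd=8; 8÷8/256÷8 = 1/32

P(EETtNnGg) = 1/32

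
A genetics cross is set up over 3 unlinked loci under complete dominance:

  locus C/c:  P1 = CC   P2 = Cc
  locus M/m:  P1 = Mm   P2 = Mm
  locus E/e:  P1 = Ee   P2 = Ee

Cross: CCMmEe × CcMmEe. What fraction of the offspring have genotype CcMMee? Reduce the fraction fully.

P(CcMMee) = 1/32

CCMmEe gametes: CME×2, CMe×2, CmE×2, Cme×2
CcMmEe gametes: CME×1, CMe×1, CmE×1, Cme×1, cME×1, cMe×1, cmE×1, cme×1
CCMmEe×CcMmEe grid (8·8=64): CCMMEE=2 CCMMEe=4 CCMMee=2 CCMmEE=4 CCMmEe=8 CCMmee=4 CCmmEE=2 CCmmEe=4 CCmmee=2 CcMMEE=2 CcMMEe=4 CcMMee=2 CcMmEE=4 CcMmEe=8 CcMmee=4 CcmmEE=2 CcmmEe=4 Ccmmee=2
CcMMee hits 2/64; gcd=2; 2÷2/64÷2 = 1/32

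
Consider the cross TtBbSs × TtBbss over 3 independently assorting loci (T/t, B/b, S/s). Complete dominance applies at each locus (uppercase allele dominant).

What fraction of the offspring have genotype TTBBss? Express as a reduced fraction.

P(TTBBss) = 1/32

TtBbSs gametes: TBS×1, TBs×1, TbS×1, Tbs×1, tBS×1, tBs×1, tbS×1, tbs×1
TtBbss gametes: TBs×2, Tbs×2, tBs×2, tbs×2
TtBbSs×TtBbss grid (8·8=64): TTBBSs=2 TTBBss=2 TTBbSs=4 TTBbss=4 TTbbSs=2 TTbbss=2 TtBBSs=4 TtBBss=4 TtBbSs=8 TtBbss=8 TtbbSs=4 Ttbbss=4 ttBBSs=2 ttBBss=2 ttBbSs=4 ttBbss=4 ttbbSs=2 ttbbss=2
TTBBss hits 2/64; gcd=2; 2÷2/64÷2 = 1/32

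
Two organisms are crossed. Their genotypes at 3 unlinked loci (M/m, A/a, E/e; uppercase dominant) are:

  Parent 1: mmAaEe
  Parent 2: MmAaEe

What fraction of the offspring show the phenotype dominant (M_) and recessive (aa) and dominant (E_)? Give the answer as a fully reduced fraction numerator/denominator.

P(M_ aa E_) = 3/32

mmAaEe gametes: mAE×2, mAe×2, maE×2, mae×2
MmAaEe gametes: MAE×1, MAe×1, MaE×1, Mae×1, mAE×1, mAe×1, maE×1, mae×1
mmAaEe×MmAaEe grid (8·8=64): MmAAEE=2 MmAAEe=4 MmAAee=2 MmAaEE=4 MmAaEe=8 MmAaee=4 MmaaEE=2 MmaaEe=4 Mmaaee=2 mmAAEE=2 mmAAEe=4 mmAAee=2 mmAaEE=4 mmAaEe=8 mmAaee=4 mmaaEE=2 mmaaEe=4 mmaaee=2
M_ aa E_ hits 6/64; gcd=2; 6÷2/64÷2 = 3/32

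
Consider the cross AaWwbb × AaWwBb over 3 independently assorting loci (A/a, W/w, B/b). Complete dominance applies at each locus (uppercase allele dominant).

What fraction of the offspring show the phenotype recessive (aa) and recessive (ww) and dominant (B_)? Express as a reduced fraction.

P(aa ww B_) = 1/32

AaWwbb gametes: AWb×2, Awb×2, aWb×2, awb×2
AaWwBb gametes: AWB×1, AWb×1, AwB×1, Awb×1, aWB×1, aWb×1, awB×1, awb×1
AaWwbb×AaWwBb grid (8·8=64): AAWWBb=2 AAWWbb=2 AAWwBb=4 AAWwbb=4 AAwwBb=2 AAwwbb=2 AaWWBb=4 AaWWbb=4 AaWwBb=8 AaWwbb=8 AawwBb=4 Aawwbb=4 aaWWBb=2 aaWWbb=2 aaWwBb=4 aaWwbb=4 aawwBb=2 aawwbb=2
aa ww B_ hits 2/64; gcd=2; 2÷2/64÷2 = 1/32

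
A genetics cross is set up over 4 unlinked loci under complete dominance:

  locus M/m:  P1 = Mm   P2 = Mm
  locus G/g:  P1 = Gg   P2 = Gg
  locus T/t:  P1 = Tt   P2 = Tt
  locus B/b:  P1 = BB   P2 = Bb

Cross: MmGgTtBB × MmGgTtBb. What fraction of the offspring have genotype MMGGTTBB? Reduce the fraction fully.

P(MMGGTTBB) = 1/128

MmGgTtBB gametes: MGTB×2, MGtB×2, MgTB×2, MgtB×2, mGTB×2, mGtB×2, mgTB×2, mgtB×2
MmGgTtBb gametes: MGTB×1, MGTb×1, MGtB×1, MGtb×1, MgTB×1, MgTb×1, MgtB×1, Mgtb×1, mGTB×1, mGTb×1, mGtB×1, mGtb×1, mgTB×1, mgTb×1, mgtB×1, mgtb×1
MmGgTtBB×MmGgTtBb grid (16·16=256): MMGGTTBB=2 MMGGTTBb=2 MMGGTtBB=4 MMGGTtBb=4 MMGGttBB=2 MMGGttBb=2 MMGgTTBB=4 MMGgTTBb=4 MMGgTtBB=8 MMGgTtBb=8 MMGgttBB=4 MMGgttBb=4 MMggTTBB=2 MMggTTBb=2 MMggTtBB=4 MMggTtBb=4 MMggttBB=2 MMggttBb=2 MmGGTTBB=4 MmGGTTBb=4 MmGGTtBB=8 MmGGTtBb=8 MmGGttBB=4 MmGGttBb=4 MmGgTTBB=8 MmGgTTBb=8 MmGgTtBB=16 MmGgTtBb=16 MmGgttBB=8 MmGgttBb=8 MmggTTBB=4 MmggTTBb=4 MmggTtBB=8 MmggTtBb=8 MmggttBB=4 MmggttBb=4 mmGGTTBB=2 mmGGTTBb=2 mmGGTtBB=4 mmGGTtBb=4 mmGGttBB=2 mmGGttBb=2 mmGgTTBB=4 mmGgTTBb=4 mmGgTtBB=8 mmGgTtBb=8 mmGgttBB=4 mmGgttBb=4 mmggTTBB=2 mmggTTBb=2 mmggTtBB=4 mmggTtBb=4 mmggttBB=2 mmggttBb=2
MMGGTTBB hits 2/256; gcd=2; 2÷2/256÷2 = 1/128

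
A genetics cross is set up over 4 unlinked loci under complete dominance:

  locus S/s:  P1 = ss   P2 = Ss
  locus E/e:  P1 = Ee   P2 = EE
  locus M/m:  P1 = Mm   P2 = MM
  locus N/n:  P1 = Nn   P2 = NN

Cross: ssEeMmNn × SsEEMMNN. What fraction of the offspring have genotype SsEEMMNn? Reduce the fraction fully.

P(SsEEMMNn) = 1/16

ssEeMmNn gametes: sEMN×2, sEMn×2, sEmN×2, sEmn×2, seMN×2, seMn×2, semN×2, semn×2
SsEEMMNN gametes: SEMN×8, sEMN×8
ssEeMmNn×SsEEMMNN grid (16·16=256): SsEEMMNN=16 SsEEMMNn=16 SsEEMmNN=16 SsEEMmNn=16 SsEeMMNN=16 SsEeMMNn=16 SsEeMmNN=16 SsEeMmNn=16 ssEEMMNN=16 ssEEMMNn=16 ssEEMmNN=16 ssEEMmNn=16 ssEeMMNN=16 ssEeMMNn=16 ssEeMmNN=16 ssEeMmNn=16
SsEEMMNn hits 16/256; gcd=16; 16÷16/256÷16 = 1/16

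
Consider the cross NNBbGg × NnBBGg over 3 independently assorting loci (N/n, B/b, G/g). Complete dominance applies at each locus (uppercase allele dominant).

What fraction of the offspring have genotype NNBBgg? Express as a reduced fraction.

P(NNBBgg) = 1/16

NNBbGg gametes: NBG×2, NBg×2, NbG×2, Nbg×2
NnBBGg gametes: NBG×2, NBg×2, nBG×2, nBg×2
NNBbGg×NnBBGg grid (8·8=64): NNBBGG=4 NNBBGg=8 NNBBgg=4 NNBbGG=4 NNBbGg=8 NNBbgg=4 NnBBGG=4 NnBBGg=8 NnBBgg=4 NnBbGG=4 NnBbGg=8 NnBbgg=4
NNBBgg hits 4/64; gcd=4; 4÷4/64÷4 = 1/16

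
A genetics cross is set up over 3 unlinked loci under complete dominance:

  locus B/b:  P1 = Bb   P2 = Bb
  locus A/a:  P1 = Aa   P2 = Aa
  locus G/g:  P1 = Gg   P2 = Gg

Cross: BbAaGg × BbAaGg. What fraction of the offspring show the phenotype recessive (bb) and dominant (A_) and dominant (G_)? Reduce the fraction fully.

P(bb A_ G_) = 9/64

BbAaGg gametes: BAG×1, BAg×1, BaG×1, Bag×1, bAG×1, bAg×1, baG×1, bag×1
BbAaGg gametes: BAG×1, BAg×1, BaG×1, Bag×1, bAG×1, bAg×1, baG×1, bag×1
BbAaGg×BbAaGg grid (8·8=64): BBAAGG=1 BBAAGg=2 BBAAgg=1 BBAaGG=2 BBAaGg=4 BBAagg=2 BBaaGG=1 BBaaGg=2 BBaagg=1 BbAAGG=2 BbAAGg=4 BbAAgg=2 BbAaGG=4 BbAaGg=8 BbAagg=4 BbaaGG=2 BbaaGg=4 Bbaagg=2 bbAAGG=1 bbAAGg=2 bbAAgg=1 bbAaGG=2 bbAaGg=4 bbAagg=2 bbaaGG=1 bbaaGg=2 bbaagg=1
bb A_ G_ hits 9/64; gcd=1; 9÷1/64÷1 = 9/64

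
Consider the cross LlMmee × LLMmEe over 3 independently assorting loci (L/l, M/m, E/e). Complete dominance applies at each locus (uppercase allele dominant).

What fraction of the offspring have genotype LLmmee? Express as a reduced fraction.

P(LLmmee) = 1/16

LlMmee gametes: LMe×2, Lme×2, lMe×2, lme×2
LLMmEe gametes: LME×2, LMe×2, LmE×2, Lme×2
LlMmee×LLMmEe grid (8·8=64): LLMMEe=4 LLMMee=4 LLMmEe=8 LLMmee=8 LLmmEe=4 LLmmee=4 LlMMEe=4 LlMMee=4 LlMmEe=8 LlMmee=8 LlmmEe=4 Llmmee=4
LLmmee hits 4/64; gcd=4; 4÷4/64÷4 = 1/16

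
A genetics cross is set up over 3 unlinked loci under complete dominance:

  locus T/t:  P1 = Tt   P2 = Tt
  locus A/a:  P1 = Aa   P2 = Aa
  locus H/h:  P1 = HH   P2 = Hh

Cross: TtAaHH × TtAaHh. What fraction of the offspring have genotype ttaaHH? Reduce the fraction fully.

P(ttaaHH) = 1/32

TtAaHH gametes: TAH×2, TaH×2, tAH×2, taH×2
TtAaHh gametes: TAH×1, TAh×1, TaH×1, Tah×1, tAH×1, tAh×1, taH×1, tah×1
TtAaHH×TtAaHh grid (8·8=64): TTAAHH=2 TTAAHh=2 TTAaHH=4 TTAaHh=4 TTaaHH=2 TTaaHh=2 TtAAHH=4 TtAAHh=4 TtAaHH=8 TtAaHh=8 TtaaHH=4 TtaaHh=4 ttAAHH=2 ttAAHh=2 ttAaHH=4 ttAaHh=4 ttaaHH=2 ttaaHh=2
ttaaHH hits 2/64; gcd=2; 2÷2/64÷2 = 1/32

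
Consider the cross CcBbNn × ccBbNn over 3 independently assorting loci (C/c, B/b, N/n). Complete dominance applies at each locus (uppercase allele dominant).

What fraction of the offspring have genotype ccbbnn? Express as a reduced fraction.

CcBbNn gametes: CBN×1, CBn×1, CbN×1, Cbn×1, cBN×1, cBn×1, cbN×1, cbn×1
ccBbNn gametes: cBN×2, cBn×2, cbN×2, cbn×2
CcBbNn×ccBbNn grid (8·8=64): CcBBNN=2 CcBBNn=4 CcBBnn=2 CcBbNN=4 CcBbNn=8 CcBbnn=4 CcbbNN=2 CcbbNn=4 Ccbbnn=2 ccBBNN=2 ccBBNn=4 ccBBnn=2 ccBbNN=4 ccBbNn=8 ccBbnn=4 ccbbNN=2 ccbbNn=4 ccbbnn=2
ccbbnn hits 2/64; gcd=2; 2÷2/64÷2 = 1/32

P(ccbbnn) = 1/32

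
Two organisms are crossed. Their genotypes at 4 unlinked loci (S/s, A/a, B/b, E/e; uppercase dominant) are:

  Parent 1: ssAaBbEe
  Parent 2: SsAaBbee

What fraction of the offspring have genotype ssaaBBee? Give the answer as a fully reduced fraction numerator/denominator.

ssAaBbEe gametes: sABE×2, sABe×2, sAbE×2, sAbe×2, saBE×2, saBe×2, sabE×2, sabe×2
SsAaBbee gametes: SABe×2, SAbe×2, SaBe×2, Sabe×2, sABe×2, sAbe×2, saBe×2, sabe×2
ssAaBbEe×SsAaBbee grid (16·16=256): SsAABBEe=4 SsAABBee=4 SsAABbEe=8 SsAABbee=8 SsAAbbEe=4 SsAAbbee=4 SsAaBBEe=8 SsAaBBee=8 SsAaBbEe=16 SsAaBbee=16 SsAabbEe=8 SsAabbee=8 SsaaBBEe=4 SsaaBBee=4 SsaaBbEe=8 SsaaBbee=8 SsaabbEe=4 Ssaabbee=4 ssAABBEe=4 ssAABBee=4 ssAABbEe=8 ssAABbee=8 ssAAbbEe=4 ssAAbbee=4 ssAaBBEe=8 ssAaBBee=8 ssAaBbEe=16 ssAaBbee=16 ssAabbEe=8 ssAabbee=8 ssaaBBEe=4 ssaaBBee=4 ssaaBbEe=8 ssaaBbee=8 ssaabbEe=4 ssaabbee=4
ssaaBBee hits 4/256; gcd=4; 4÷4/256÷4 = 1/64

P(ssaaBBee) = 1/64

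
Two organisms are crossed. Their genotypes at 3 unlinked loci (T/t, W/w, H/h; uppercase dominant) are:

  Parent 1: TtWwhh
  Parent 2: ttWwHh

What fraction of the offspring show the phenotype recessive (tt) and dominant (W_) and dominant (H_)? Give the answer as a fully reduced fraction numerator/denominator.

TtWwhh gametes: TWh×2, Twh×2, tWh×2, twh×2
ttWwHh gametes: tWH×2, tWh×2, twH×2, twh×2
TtWwhh×ttWwHh grid (8·8=64): TtWWHh=4 TtWWhh=4 TtWwHh=8 TtWwhh=8 TtwwHh=4 Ttwwhh=4 ttWWHh=4 ttWWhh=4 ttWwHh=8 ttWwhh=8 ttwwHh=4 ttwwhh=4
tt W_ H_ hits 12/64; gcd=4; 12÷4/64÷4 = 3/16

P(tt W_ H_) = 3/16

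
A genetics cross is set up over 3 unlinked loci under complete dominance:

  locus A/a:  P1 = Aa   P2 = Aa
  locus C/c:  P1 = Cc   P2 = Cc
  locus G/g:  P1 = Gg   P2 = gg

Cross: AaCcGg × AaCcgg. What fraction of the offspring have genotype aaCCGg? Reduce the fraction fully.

P(aaCCGg) = 1/32

AaCcGg gametes: ACG×1, ACg×1, AcG×1, Acg×1, aCG×1, aCg×1, acG×1, acg×1
AaCcgg gametes: ACg×2, Acg×2, aCg×2, acg×2
AaCcGg×AaCcgg grid (8·8=64): AACCGg=2 AACCgg=2 AACcGg=4 AACcgg=4 AAccGg=2 AAccgg=2 AaCCGg=4 AaCCgg=4 AaCcGg=8 AaCcgg=8 AaccGg=4 Aaccgg=4 aaCCGg=2 aaCCgg=2 aaCcGg=4 aaCcgg=4 aaccGg=2 aaccgg=2
aaCCGg hits 2/64; gcd=2; 2÷2/64÷2 = 1/32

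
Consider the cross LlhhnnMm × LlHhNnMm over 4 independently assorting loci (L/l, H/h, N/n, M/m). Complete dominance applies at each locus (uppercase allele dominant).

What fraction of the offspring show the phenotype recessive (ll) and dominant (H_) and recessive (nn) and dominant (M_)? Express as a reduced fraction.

P(ll H_ nn M_) = 3/64

LlhhnnMm gametes: LhnM×4, Lhnm×4, lhnM×4, lhnm×4
LlHhNnMm gametes: LHNM×1, LHNm×1, LHnM×1, LHnm×1, LhNM×1, LhNm×1, LhnM×1, Lhnm×1, lHNM×1, lHNm×1, lHnM×1, lHnm×1, lhNM×1, lhNm×1, lhnM×1, lhnm×1
LlhhnnMm×LlHhNnMm grid (16·16=256): LLHhNnMM=4 LLHhNnMm=8 LLHhNnmm=4 LLHhnnMM=4 LLHhnnMm=8 LLHhnnmm=4 LLhhNnMM=4 LLhhNnMm=8 LLhhNnmm=4 LLhhnnMM=4 LLhhnnMm=8 LLhhnnmm=4 LlHhNnMM=8 LlHhNnMm=16 LlHhNnmm=8 LlHhnnMM=8 LlHhnnMm=16 LlHhnnmm=8 LlhhNnMM=8 LlhhNnMm=16 LlhhNnmm=8 LlhhnnMM=8 LlhhnnMm=16 Llhhnnmm=8 llHhNnMM=4 llHhNnMm=8 llHhNnmm=4 llHhnnMM=4 llHhnnMm=8 llHhnnmm=4 llhhNnMM=4 llhhNnMm=8 llhhNnmm=4 llhhnnMM=4 llhhnnMm=8 llhhnnmm=4
ll H_ nn M_ hits 12/256; gcd=4; 12÷4/256÷4 = 3/64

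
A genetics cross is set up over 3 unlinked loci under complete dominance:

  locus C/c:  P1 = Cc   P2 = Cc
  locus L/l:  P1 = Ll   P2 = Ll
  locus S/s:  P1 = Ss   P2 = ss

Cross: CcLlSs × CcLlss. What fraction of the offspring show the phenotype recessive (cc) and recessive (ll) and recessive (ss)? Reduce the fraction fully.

CcLlSs gametes: CLS×1, CLs×1, ClS×1, Cls×1, cLS×1, cLs×1, clS×1, cls×1
CcLlss gametes: CLs×2, Cls×2, cLs×2, cls×2
CcLlSs×CcLlss grid (8·8=64): CCLLSs=2 CCLLss=2 CCLlSs=4 CCLlss=4 CCllSs=2 CCllss=2 CcLLSs=4 CcLLss=4 CcLlSs=8 CcLlss=8 CcllSs=4 Ccllss=4 ccLLSs=2 ccLLss=2 ccLlSs=4 ccLlss=4 ccllSs=2 ccllss=2
cc ll ss hits 2/64; gcd=2; 2÷2/64÷2 = 1/32

P(cc ll ss) = 1/32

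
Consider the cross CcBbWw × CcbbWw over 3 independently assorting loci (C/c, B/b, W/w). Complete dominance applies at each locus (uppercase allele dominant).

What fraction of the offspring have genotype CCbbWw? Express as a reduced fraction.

P(CCbbWw) = 1/16

CcBbWw gametes: CBW×1, CBw×1, CbW×1, Cbw×1, cBW×1, cBw×1, cbW×1, cbw×1
CcbbWw gametes: CbW×2, Cbw×2, cbW×2, cbw×2
CcBbWw×CcbbWw grid (8·8=64): CCBbWW=2 CCBbWw=4 CCBbww=2 CCbbWW=2 CCbbWw=4 CCbbww=2 CcBbWW=4 CcBbWw=8 CcBbww=4 CcbbWW=4 CcbbWw=8 Ccbbww=4 ccBbWW=2 ccBbWw=4 ccBbww=2 ccbbWW=2 ccbbWw=4 ccbbww=2
CCbbWw hits 4/64; gcd=4; 4÷4/64÷4 = 1/16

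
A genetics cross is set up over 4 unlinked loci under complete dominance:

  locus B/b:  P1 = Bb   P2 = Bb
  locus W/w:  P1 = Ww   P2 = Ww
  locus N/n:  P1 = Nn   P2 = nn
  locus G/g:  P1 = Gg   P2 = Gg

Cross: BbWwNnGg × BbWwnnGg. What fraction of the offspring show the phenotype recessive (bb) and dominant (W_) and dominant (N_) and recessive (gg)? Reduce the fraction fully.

P(bb W_ N_ gg) = 3/128

BbWwNnGg gametes: BWNG×1, BWNg×1, BWnG×1, BWng×1, BwNG×1, BwNg×1, BwnG×1, Bwng×1, bWNG×1, bWNg×1, bWnG×1, bWng×1, bwNG×1, bwNg×1, bwnG×1, bwng×1
BbWwnnGg gametes: BWnG×2, BWng×2, BwnG×2, Bwng×2, bWnG×2, bWng×2, bwnG×2, bwng×2
BbWwNnGg×BbWwnnGg grid (16·16=256): BBWWNnGG=2 BBWWNnGg=4 BBWWNngg=2 BBWWnnGG=2 BBWWnnGg=4 BBWWnngg=2 BBWwNnGG=4 BBWwNnGg=8 BBWwNngg=4 BBWwnnGG=4 BBWwnnGg=8 BBWwnngg=4 BBwwNnGG=2 BBwwNnGg=4 BBwwNngg=2 BBwwnnGG=2 BBwwnnGg=4 BBwwnngg=2 BbWWNnGG=4 BbWWNnGg=8 BbWWNngg=4 BbWWnnGG=4 BbWWnnGg=8 BbWWnngg=4 BbWwNnGG=8 BbWwNnGg=16 BbWwNngg=8 BbWwnnGG=8 BbWwnnGg=16 BbWwnngg=8 BbwwNnGG=4 BbwwNnGg=8 BbwwNngg=4 BbwwnnGG=4 BbwwnnGg=8 Bbwwnngg=4 bbWWNnGG=2 bbWWNnGg=4 bbWWNngg=2 bbWWnnGG=2 bbWWnnGg=4 bbWWnngg=2 bbWwNnGG=4 bbWwNnGg=8 bbWwNngg=4 bbWwnnGG=4 bbWwnnGg=8 bbWwnngg=4 bbwwNnGG=2 bbwwNnGg=4 bbwwNngg=2 bbwwnnGG=2 bbwwnnGg=4 bbwwnngg=2
bb W_ N_ gg hits 6/256; gcd=2; 6÷2/256÷2 = 3/128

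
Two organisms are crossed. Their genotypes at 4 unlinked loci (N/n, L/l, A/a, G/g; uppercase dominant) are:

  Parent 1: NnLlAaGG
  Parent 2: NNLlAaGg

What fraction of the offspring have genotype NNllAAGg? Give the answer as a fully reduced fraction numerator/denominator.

NnLlAaGG gametes: NLAG×2, NLaG×2, NlAG×2, NlaG×2, nLAG×2, nLaG×2, nlAG×2, nlaG×2
NNLlAaGg gametes: NLAG×2, NLAg×2, NLaG×2, NLag×2, NlAG×2, NlAg×2, NlaG×2, Nlag×2
NnLlAaGG×NNLlAaGg grid (16·16=256): NNLLAAGG=4 NNLLAAGg=4 NNLLAaGG=8 NNLLAaGg=8 NNLLaaGG=4 NNLLaaGg=4 NNLlAAGG=8 NNLlAAGg=8 NNLlAaGG=16 NNLlAaGg=16 NNLlaaGG=8 NNLlaaGg=8 NNllAAGG=4 NNllAAGg=4 NNllAaGG=8 NNllAaGg=8 NNllaaGG=4 NNllaaGg=4 NnLLAAGG=4 NnLLAAGg=4 NnLLAaGG=8 NnLLAaGg=8 NnLLaaGG=4 NnLLaaGg=4 NnLlAAGG=8 NnLlAAGg=8 NnLlAaGG=16 NnLlAaGg=16 NnLlaaGG=8 NnLlaaGg=8 NnllAAGG=4 NnllAAGg=4 NnllAaGG=8 NnllAaGg=8 NnllaaGG=4 NnllaaGg=4
NNllAAGg hits 4/256; gcd=4; 4÷4/256÷4 = 1/64

P(NNllAAGg) = 1/64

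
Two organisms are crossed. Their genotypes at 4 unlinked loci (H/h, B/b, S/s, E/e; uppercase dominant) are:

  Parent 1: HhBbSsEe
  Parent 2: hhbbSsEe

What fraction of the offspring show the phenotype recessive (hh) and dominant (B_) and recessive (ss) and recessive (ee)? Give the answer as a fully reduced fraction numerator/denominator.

P(hh B_ ss ee) = 1/64

HhBbSsEe gametes: HBSE×1, HBSe×1, HBsE×1, HBse×1, HbSE×1, HbSe×1, HbsE×1, Hbse×1, hBSE×1, hBSe×1, hBsE×1, hBse×1, hbSE×1, hbSe×1, hbsE×1, hbse×1
hhbbSsEe gametes: hbSE×4, hbSe×4, hbsE×4, hbse×4
HhBbSsEe×hhbbSsEe grid (16·16=256): HhBbSSEE=4 HhBbSSEe=8 HhBbSSee=4 HhBbSsEE=8 HhBbSsEe=16 HhBbSsee=8 HhBbssEE=4 HhBbssEe=8 HhBbssee=4 HhbbSSEE=4 HhbbSSEe=8 HhbbSSee=4 HhbbSsEE=8 HhbbSsEe=16 HhbbSsee=8 HhbbssEE=4 HhbbssEe=8 Hhbbssee=4 hhBbSSEE=4 hhBbSSEe=8 hhBbSSee=4 hhBbSsEE=8 hhBbSsEe=16 hhBbSsee=8 hhBbssEE=4 hhBbssEe=8 hhBbssee=4 hhbbSSEE=4 hhbbSSEe=8 hhbbSSee=4 hhbbSsEE=8 hhbbSsEe=16 hhbbSsee=8 hhbbssEE=4 hhbbssEe=8 hhbbssee=4
hh B_ ss ee hits 4/256; gcd=4; 4÷4/256÷4 = 1/64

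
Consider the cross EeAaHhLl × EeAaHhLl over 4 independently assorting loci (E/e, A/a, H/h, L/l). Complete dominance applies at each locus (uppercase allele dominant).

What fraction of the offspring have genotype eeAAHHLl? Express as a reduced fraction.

P(eeAAHHLl) = 1/128

EeAaHhLl gametes: EAHL×1, EAHl×1, EAhL×1, EAhl×1, EaHL×1, EaHl×1, EahL×1, Eahl×1, eAHL×1, eAHl×1, eAhL×1, eAhl×1, eaHL×1, eaHl×1, eahL×1, eahl×1
EeAaHhLl gametes: EAHL×1, EAHl×1, EAhL×1, EAhl×1, EaHL×1, EaHl×1, EahL×1, Eahl×1, eAHL×1, eAHl×1, eAhL×1, eAhl×1, eaHL×1, eaHl×1, eahL×1, eahl×1
EeAaHhLl×EeAaHhLl grid (16·16=256): EEAAHHLL=1 EEAAHHLl=2 EEAAHHll=1 EEAAHhLL=2 EEAAHhLl=4 EEAAHhll=2 EEAAhhLL=1 EEAAhhLl=2 EEAAhhll=1 EEAaHHLL=2 EEAaHHLl=4 EEAaHHll=2 EEAaHhLL=4 EEAaHhLl=8 EEAaHhll=4 EEAahhLL=2 EEAahhLl=4 EEAahhll=2 EEaaHHLL=1 EEaaHHLl=2 EEaaHHll=1 EEaaHhLL=2 EEaaHhLl=4 EEaaHhll=2 EEaahhLL=1 EEaahhLl=2 EEaahhll=1 EeAAHHLL=2 EeAAHHLl=4 EeAAHHll=2 EeAAHhLL=4 EeAAHhLl=8 EeAAHhll=4 EeAAhhLL=2 EeAAhhLl=4 EeAAhhll=2 EeAaHHLL=4 EeAaHHLl=8 EeAaHHll=4 EeAaHhLL=8 EeAaHhLl=16 EeAaHhll=8 EeAahhLL=4 EeAahhLl=8 EeAahhll=4 EeaaHHLL=2 EeaaHHLl=4 EeaaHHll=2 EeaaHhLL=4 EeaaHhLl=8 EeaaHhll=4 EeaahhLL=2 EeaahhLl=4 Eeaahhll=2 eeAAHHLL=1 eeAAHHLl=2 eeAAHHll=1 eeAAHhLL=2 eeAAHhLl=4 eeAAHhll=2 eeAAhhLL=1 eeAAhhLl=2 eeAAhhll=1 eeAaHHLL=2 eeAaHHLl=4 eeAaHHll=2 eeAaHhLL=4 eeAaHhLl=8 eeAaHhll=4 eeAahhLL=2 eeAahhLl=4 eeAahhll=2 eeaaHHLL=1 eeaaHHLl=2 eeaaHHll=1 eeaaHhLL=2 eeaaHhLl=4 eeaaHhll=2 eeaahhLL=1 eeaahhLl=2 eeaahhll=1
eeAAHHLl hits 2/256; gcd=2; 2÷2/256÷2 = 1/128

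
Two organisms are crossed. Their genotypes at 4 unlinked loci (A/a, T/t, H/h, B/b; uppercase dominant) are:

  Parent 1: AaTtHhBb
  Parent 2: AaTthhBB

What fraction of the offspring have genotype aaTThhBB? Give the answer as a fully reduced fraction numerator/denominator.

P(aaTThhBB) = 1/64

AaTtHhBb gametes: ATHB×1, ATHb×1, AThB×1, AThb×1, AtHB×1, AtHb×1, AthB×1, Athb×1, aTHB×1, aTHb×1, aThB×1, aThb×1, atHB×1, atHb×1, athB×1, athb×1
AaTthhBB gametes: AThB×4, AthB×4, aThB×4, athB×4
AaTtHhBb×AaTthhBB grid (16·16=256): AATTHhBB=4 AATTHhBb=4 AATThhBB=4 AATThhBb=4 AATtHhBB=8 AATtHhBb=8 AATthhBB=8 AATthhBb=8 AAttHhBB=4 AAttHhBb=4 AAtthhBB=4 AAtthhBb=4 AaTTHhBB=8 AaTTHhBb=8 AaTThhBB=8 AaTThhBb=8 AaTtHhBB=16 AaTtHhBb=16 AaTthhBB=16 AaTthhBb=16 AattHhBB=8 AattHhBb=8 AatthhBB=8 AatthhBb=8 aaTTHhBB=4 aaTTHhBb=4 aaTThhBB=4 aaTThhBb=4 aaTtHhBB=8 aaTtHhBb=8 aaTthhBB=8 aaTthhBb=8 aattHhBB=4 aattHhBb=4 aatthhBB=4 aatthhBb=4
aaTThhBB hits 4/256; gcd=4; 4÷4/256÷4 = 1/64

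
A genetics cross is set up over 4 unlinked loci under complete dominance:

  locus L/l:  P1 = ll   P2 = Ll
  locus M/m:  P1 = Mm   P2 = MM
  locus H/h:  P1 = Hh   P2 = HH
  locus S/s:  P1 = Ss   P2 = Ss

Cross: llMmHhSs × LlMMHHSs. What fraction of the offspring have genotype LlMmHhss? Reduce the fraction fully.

P(LlMmHhss) = 1/32

llMmHhSs gametes: lMHS×2, lMHs×2, lMhS×2, lMhs×2, lmHS×2, lmHs×2, lmhS×2, lmhs×2
LlMMHHSs gametes: LMHS×4, LMHs×4, lMHS×4, lMHs×4
llMmHhSs×LlMMHHSs grid (16·16=256): LlMMHHSS=8 LlMMHHSs=16 LlMMHHss=8 LlMMHhSS=8 LlMMHhSs=16 LlMMHhss=8 LlMmHHSS=8 LlMmHHSs=16 LlMmHHss=8 LlMmHhSS=8 LlMmHhSs=16 LlMmHhss=8 llMMHHSS=8 llMMHHSs=16 llMMHHss=8 llMMHhSS=8 llMMHhSs=16 llMMHhss=8 llMmHHSS=8 llMmHHSs=16 llMmHHss=8 llMmHhSS=8 llMmHhSs=16 llMmHhss=8
LlMmHhss hits 8/256; gcd=8; 8÷8/256÷8 = 1/32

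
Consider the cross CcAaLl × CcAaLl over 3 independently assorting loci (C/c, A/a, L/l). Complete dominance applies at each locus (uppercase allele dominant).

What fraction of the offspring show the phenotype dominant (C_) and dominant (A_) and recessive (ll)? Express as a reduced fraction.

P(C_ A_ ll) = 9/64

CcAaLl gametes: CAL×1, CAl×1, CaL×1, Cal×1, cAL×1, cAl×1, caL×1, cal×1
CcAaLl gametes: CAL×1, CAl×1, CaL×1, Cal×1, cAL×1, cAl×1, caL×1, cal×1
CcAaLl×CcAaLl grid (8·8=64): CCAALL=1 CCAALl=2 CCAAll=1 CCAaLL=2 CCAaLl=4 CCAall=2 CCaaLL=1 CCaaLl=2 CCaall=1 CcAALL=2 CcAALl=4 CcAAll=2 CcAaLL=4 CcAaLl=8 CcAall=4 CcaaLL=2 CcaaLl=4 Ccaall=2 ccAALL=1 ccAALl=2 ccAAll=1 ccAaLL=2 ccAaLl=4 ccAall=2 ccaaLL=1 ccaaLl=2 ccaall=1
C_ A_ ll hits 9/64; gcd=1; 9÷1/64÷1 = 9/64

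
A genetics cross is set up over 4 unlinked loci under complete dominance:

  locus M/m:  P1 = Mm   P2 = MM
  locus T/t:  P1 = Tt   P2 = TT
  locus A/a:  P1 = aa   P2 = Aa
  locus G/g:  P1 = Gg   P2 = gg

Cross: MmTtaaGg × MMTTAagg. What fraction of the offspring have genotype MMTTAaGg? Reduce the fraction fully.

MmTtaaGg gametes: MTaG×2, MTag×2, MtaG×2, Mtag×2, mTaG×2, mTag×2, mtaG×2, mtag×2
MMTTAagg gametes: MTAg×8, MTag×8
MmTtaaGg×MMTTAagg grid (16·16=256): MMTTAaGg=16 MMTTAagg=16 MMTTaaGg=16 MMTTaagg=16 MMTtAaGg=16 MMTtAagg=16 MMTtaaGg=16 MMTtaagg=16 MmTTAaGg=16 MmTTAagg=16 MmTTaaGg=16 MmTTaagg=16 MmTtAaGg=16 MmTtAagg=16 MmTtaaGg=16 MmTtaagg=16
MMTTAaGg hits 16/256; gcd=16; 16÷16/256÷16 = 1/16

P(MMTTAaGg) = 1/16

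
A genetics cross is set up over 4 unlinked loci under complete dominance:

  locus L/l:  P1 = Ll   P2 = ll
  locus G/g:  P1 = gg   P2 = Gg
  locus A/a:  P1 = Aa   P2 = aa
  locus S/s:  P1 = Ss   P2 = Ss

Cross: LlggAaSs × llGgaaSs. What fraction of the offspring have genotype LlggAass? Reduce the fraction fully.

LlggAaSs gametes: LgAS×2, LgAs×2, LgaS×2, Lgas×2, lgAS×2, lgAs×2, lgaS×2, lgas×2
llGgaaSs gametes: lGaS×4, lGas×4, lgaS×4, lgas×4
LlggAaSs×llGgaaSs grid (16·16=256): LlGgAaSS=8 LlGgAaSs=16 LlGgAass=8 LlGgaaSS=8 LlGgaaSs=16 LlGgaass=8 LlggAaSS=8 LlggAaSs=16 LlggAass=8 LlggaaSS=8 LlggaaSs=16 Llggaass=8 llGgAaSS=8 llGgAaSs=16 llGgAass=8 llGgaaSS=8 llGgaaSs=16 llGgaass=8 llggAaSS=8 llggAaSs=16 llggAass=8 llggaaSS=8 llggaaSs=16 llggaass=8
LlggAass hits 8/256; gcd=8; 8÷8/256÷8 = 1/32

P(LlggAass) = 1/32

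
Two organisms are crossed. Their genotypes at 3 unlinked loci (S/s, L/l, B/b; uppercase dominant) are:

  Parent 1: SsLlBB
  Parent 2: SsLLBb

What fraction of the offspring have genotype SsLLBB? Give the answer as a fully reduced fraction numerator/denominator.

P(SsLLBB) = 1/8

SsLlBB gametes: SLB×2, SlB×2, sLB×2, slB×2
SsLLBb gametes: SLB×2, SLb×2, sLB×2, sLb×2
SsLlBB×SsLLBb grid (8·8=64): SSLLBB=4 SSLLBb=4 SSLlBB=4 SSLlBb=4 SsLLBB=8 SsLLBb=8 SsLlBB=8 SsLlBb=8 ssLLBB=4 ssLLBb=4 ssLlBB=4 ssLlBb=4
SsLLBB hits 8/64; gcd=8; 8÷8/64÷8 = 1/8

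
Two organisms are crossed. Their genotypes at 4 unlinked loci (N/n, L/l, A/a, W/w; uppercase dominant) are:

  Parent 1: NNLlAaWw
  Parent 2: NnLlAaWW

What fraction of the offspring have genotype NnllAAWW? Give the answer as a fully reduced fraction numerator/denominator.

NNLlAaWw gametes: NLAW×2, NLAw×2, NLaW×2, NLaw×2, NlAW×2, NlAw×2, NlaW×2, Nlaw×2
NnLlAaWW gametes: NLAW×2, NLaW×2, NlAW×2, NlaW×2, nLAW×2, nLaW×2, nlAW×2, nlaW×2
NNLlAaWw×NnLlAaWW grid (16·16=256): NNLLAAWW=4 NNLLAAWw=4 NNLLAaWW=8 NNLLAaWw=8 NNLLaaWW=4 NNLLaaWw=4 NNLlAAWW=8 NNLlAAWw=8 NNLlAaWW=16 NNLlAaWw=16 NNLlaaWW=8 NNLlaaWw=8 NNllAAWW=4 NNllAAWw=4 NNllAaWW=8 NNllAaWw=8 NNllaaWW=4 NNllaaWw=4 NnLLAAWW=4 NnLLAAWw=4 NnLLAaWW=8 NnLLAaWw=8 NnLLaaWW=4 NnLLaaWw=4 NnLlAAWW=8 NnLlAAWw=8 NnLlAaWW=16 NnLlAaWw=16 NnLlaaWW=8 NnLlaaWw=8 NnllAAWW=4 NnllAAWw=4 NnllAaWW=8 NnllAaWw=8 NnllaaWW=4 NnllaaWw=4
NnllAAWW hits 4/256; gcd=4; 4÷4/256÷4 = 1/64

P(NnllAAWW) = 1/64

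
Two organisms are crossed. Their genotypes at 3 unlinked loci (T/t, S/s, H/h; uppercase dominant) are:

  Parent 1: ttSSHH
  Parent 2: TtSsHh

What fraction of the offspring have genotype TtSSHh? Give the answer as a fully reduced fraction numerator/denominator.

P(TtSSHh) = 1/8

ttSSHH gametes: tSH×8
TtSsHh gametes: TSH×1, TSh×1, TsH×1, Tsh×1, tSH×1, tSh×1, tsH×1, tsh×1
ttSSHH×TtSsHh grid (8·8=64): TtSSHH=8 TtSSHh=8 TtSsHH=8 TtSsHh=8 ttSSHH=8 ttSSHh=8 ttSsHH=8 ttSsHh=8
TtSSHh hits 8/64; gcd=8; 8÷8/64÷8 = 1/8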